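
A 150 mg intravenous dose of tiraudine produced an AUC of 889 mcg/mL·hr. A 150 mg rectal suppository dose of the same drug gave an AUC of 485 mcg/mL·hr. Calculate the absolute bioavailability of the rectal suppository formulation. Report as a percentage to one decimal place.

F = 54.6%

F = (AUC_ev / D_ev) / (AUC_iv / D_iv)
  = (485/150) / (889/150)
  = 3.23333 / 5.92667 = 0.5456
  = 54.56%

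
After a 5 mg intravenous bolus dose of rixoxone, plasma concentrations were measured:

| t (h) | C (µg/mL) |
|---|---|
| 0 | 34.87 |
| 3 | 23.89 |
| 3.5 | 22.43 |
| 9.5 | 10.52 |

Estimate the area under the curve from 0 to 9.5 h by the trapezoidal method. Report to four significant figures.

Trapezoidal AUC_0→9.5:
  [0→3]: (34.87+23.89)/2 × 3 = 88.14
  [3→3.5]: (23.89+22.43)/2 × 0.5 = 11.58
  [3.5→9.5]: (22.43+10.52)/2 × 6 = 98.85
  Sum = 198.57 µg/mL·h

AUC = 198.6 µg/mL·h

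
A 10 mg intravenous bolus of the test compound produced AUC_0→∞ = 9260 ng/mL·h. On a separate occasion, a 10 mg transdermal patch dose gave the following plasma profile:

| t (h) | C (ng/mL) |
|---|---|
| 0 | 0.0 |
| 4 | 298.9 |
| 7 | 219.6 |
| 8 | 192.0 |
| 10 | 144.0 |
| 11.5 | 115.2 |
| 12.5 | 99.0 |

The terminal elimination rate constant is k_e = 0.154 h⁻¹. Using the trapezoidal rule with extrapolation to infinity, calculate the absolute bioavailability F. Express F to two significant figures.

F = 0.31

Trapezoidal AUC_0→12.5 (transdermal patch):
  [0→4]: (0.0+298.9)/2 × 4 = 597.8
  [4→7]: (298.9+219.6)/2 × 3 = 777.75
  [7→8]: (219.6+192.0)/2 × 1 = 205.8
  [8→10]: (192.0+144.0)/2 × 2 = 336.0
  [10→11.5]: (144.0+115.2)/2 × 1.5 = 194.4
  [11.5→12.5]: (115.2+99.0)/2 × 1 = 107.1
  Sum = 2218.85 ng/mL·h
Tail: C_last/k_e = 99.0/0.154 = 642.857
AUC_0→∞ (transdermal patch) = 2218.85 + 642.857 = 2861.707 ng/mL·h
F = (AUC_ev/D_ev)/(AUC_iv/D_iv) = (2861.707/10)/(9260/10) = 286.1707/926 = 0.3090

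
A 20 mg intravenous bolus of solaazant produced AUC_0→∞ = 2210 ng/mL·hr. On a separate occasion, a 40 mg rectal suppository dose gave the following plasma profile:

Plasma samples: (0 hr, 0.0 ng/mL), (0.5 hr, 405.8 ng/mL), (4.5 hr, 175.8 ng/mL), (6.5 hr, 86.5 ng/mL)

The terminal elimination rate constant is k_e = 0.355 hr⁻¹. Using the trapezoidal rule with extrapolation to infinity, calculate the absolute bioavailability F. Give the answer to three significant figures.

Trapezoidal AUC_0→6.5 (rectal suppository):
  [0→0.5]: (0.0+405.8)/2 × 0.5 = 101.45
  [0.5→4.5]: (405.8+175.8)/2 × 4 = 1163.2
  [4.5→6.5]: (175.8+86.5)/2 × 2 = 262.3
  Sum = 1526.95 ng/mL·hr
Tail: C_last/k_e = 86.5/0.355 = 243.662
AUC_0→∞ (rectal suppository) = 1526.95 + 243.662 = 1770.612 ng/mL·hr
F = (AUC_ev/D_ev)/(AUC_iv/D_iv) = (1770.612/40)/(2210/20) = 44.2653/110.5 = 0.4006

F = 0.401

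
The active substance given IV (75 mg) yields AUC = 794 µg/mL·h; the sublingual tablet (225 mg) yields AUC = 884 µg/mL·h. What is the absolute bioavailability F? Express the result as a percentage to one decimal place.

F = (AUC_ev / D_ev) / (AUC_iv / D_iv)
  = (884/225) / (794/75)
  = 3.92889 / 10.5867 = 0.3711
  = 37.11%

F = 37.1%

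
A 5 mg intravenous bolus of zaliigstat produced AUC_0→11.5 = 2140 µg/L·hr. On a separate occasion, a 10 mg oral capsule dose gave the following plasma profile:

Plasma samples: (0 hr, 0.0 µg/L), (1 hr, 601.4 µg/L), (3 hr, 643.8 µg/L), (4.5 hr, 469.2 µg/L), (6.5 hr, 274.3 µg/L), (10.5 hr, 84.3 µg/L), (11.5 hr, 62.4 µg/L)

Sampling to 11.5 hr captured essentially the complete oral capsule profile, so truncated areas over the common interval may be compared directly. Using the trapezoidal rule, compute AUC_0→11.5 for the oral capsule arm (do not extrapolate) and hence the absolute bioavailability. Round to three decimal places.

Trapezoidal AUC_0→11.5 (oral capsule):
  [0→1]: (0.0+601.4)/2 × 1 = 300.7
  [1→3]: (601.4+643.8)/2 × 2 = 1245.2
  [3→4.5]: (643.8+469.2)/2 × 1.5 = 834.75
  [4.5→6.5]: (469.2+274.3)/2 × 2 = 743.5
  [6.5→10.5]: (274.3+84.3)/2 × 4 = 717.2
  [10.5→11.5]: (84.3+62.4)/2 × 1 = 73.35
  Sum = 3914.7 µg/L·hr
F = (AUC_ev/D_ev)/(AUC_iv/D_iv) = (3914.7/10)/(2140/5) = 391.47/428 = 0.9146

F = 0.915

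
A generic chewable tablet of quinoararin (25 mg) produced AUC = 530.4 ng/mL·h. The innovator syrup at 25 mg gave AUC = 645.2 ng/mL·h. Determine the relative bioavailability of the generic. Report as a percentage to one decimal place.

F_rel = 82.2%

F_rel = (AUC_test/D_test) / (AUC_ref/D_ref)
      = (530.4/25) / (645.2/25)
      = 21.216 / 25.808 = 0.8221 = 82.21%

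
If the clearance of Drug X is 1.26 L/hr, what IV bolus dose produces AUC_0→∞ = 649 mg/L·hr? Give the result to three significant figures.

Dose_iv = CL × AUC_0→∞
     = 1.26 × 649 = 817.74 mg

Dose = 818 mg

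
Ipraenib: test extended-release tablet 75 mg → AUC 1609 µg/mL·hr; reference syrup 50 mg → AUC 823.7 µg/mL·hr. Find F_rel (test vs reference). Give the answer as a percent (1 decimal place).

F_rel = 130.2%

F_rel = (AUC_test/D_test) / (AUC_ref/D_ref)
      = (1609/75) / (823.7/50)
      = 21.4533 / 16.474 = 1.3023 = 130.23%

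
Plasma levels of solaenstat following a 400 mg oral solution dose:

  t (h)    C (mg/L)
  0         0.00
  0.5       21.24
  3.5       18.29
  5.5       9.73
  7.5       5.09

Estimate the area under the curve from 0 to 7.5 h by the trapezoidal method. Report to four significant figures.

Trapezoidal AUC_0→7.5:
  [0→0.5]: (0.00+21.24)/2 × 0.5 = 5.31
  [0.5→3.5]: (21.24+18.29)/2 × 3 = 59.295
  [3.5→5.5]: (18.29+9.73)/2 × 2 = 28.02
  [5.5→7.5]: (9.73+5.09)/2 × 2 = 14.82
  Sum = 107.445 mg/L·h

AUC = 107.4 mg/L·h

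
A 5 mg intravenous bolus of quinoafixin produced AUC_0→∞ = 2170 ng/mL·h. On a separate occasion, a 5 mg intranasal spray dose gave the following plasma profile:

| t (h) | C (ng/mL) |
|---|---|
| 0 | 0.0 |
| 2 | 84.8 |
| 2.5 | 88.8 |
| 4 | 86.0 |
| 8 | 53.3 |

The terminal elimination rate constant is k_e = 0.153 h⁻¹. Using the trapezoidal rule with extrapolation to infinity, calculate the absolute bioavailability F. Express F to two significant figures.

F = 0.41

Trapezoidal AUC_0→8 (intranasal spray):
  [0→2]: (0.0+84.8)/2 × 2 = 84.8
  [2→2.5]: (84.8+88.8)/2 × 0.5 = 43.4
  [2.5→4]: (88.8+86.0)/2 × 1.5 = 131.1
  [4→8]: (86.0+53.3)/2 × 4 = 278.6
  Sum = 537.9 ng/mL·h
Tail: C_last/k_e = 53.3/0.153 = 348.366
AUC_0→∞ (intranasal spray) = 537.9 + 348.366 = 886.266 ng/mL·h
F = (AUC_ev/D_ev)/(AUC_iv/D_iv) = (886.266/5)/(2170/5) = 177.2532/434 = 0.4084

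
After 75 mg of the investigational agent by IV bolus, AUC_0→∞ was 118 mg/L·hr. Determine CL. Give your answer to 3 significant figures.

CL = 0.636 L/hr

CL = Dose_iv / AUC_0→∞
   = 75 / 118 = 0.635593 L/hr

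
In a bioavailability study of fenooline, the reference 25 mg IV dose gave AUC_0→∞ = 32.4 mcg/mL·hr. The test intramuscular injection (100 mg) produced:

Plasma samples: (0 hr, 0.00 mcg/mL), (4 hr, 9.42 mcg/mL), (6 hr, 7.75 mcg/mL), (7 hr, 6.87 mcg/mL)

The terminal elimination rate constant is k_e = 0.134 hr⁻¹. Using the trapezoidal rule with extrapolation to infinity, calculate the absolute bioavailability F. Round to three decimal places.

Trapezoidal AUC_0→7 (intramuscular injection):
  [0→4]: (0.00+9.42)/2 × 4 = 18.84
  [4→6]: (9.42+7.75)/2 × 2 = 17.17
  [6→7]: (7.75+6.87)/2 × 1 = 7.31
  Sum = 43.32 mcg/mL·hr
Tail: C_last/k_e = 6.87/0.134 = 51.269
AUC_0→∞ (intramuscular injection) = 43.32 + 51.269 = 94.589 mcg/mL·hr
F = (AUC_ev/D_ev)/(AUC_iv/D_iv) = (94.589/100)/(32.4/25) = 0.94589/1.296 = 0.7299

F = 0.730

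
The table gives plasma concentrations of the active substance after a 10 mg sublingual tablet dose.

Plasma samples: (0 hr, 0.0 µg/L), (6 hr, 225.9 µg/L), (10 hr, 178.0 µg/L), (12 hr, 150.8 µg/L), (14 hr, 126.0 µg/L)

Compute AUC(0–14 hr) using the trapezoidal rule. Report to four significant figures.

AUC = 2091 µg/L·hr

Trapezoidal AUC_0→14:
  [0→6]: (0.0+225.9)/2 × 6 = 677.7
  [6→10]: (225.9+178.0)/2 × 4 = 807.8
  [10→12]: (178.0+150.8)/2 × 2 = 328.8
  [12→14]: (150.8+126.0)/2 × 2 = 276.8
  Sum = 2091.1 µg/L·hr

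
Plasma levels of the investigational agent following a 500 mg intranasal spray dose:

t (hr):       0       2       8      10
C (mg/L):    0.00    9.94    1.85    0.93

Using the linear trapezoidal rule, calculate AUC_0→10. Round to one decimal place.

AUC = 48.1 mg/L·hr

Trapezoidal AUC_0→10:
  [0→2]: (0.00+9.94)/2 × 2 = 9.94
  [2→8]: (9.94+1.85)/2 × 6 = 35.37
  [8→10]: (1.85+0.93)/2 × 2 = 2.78
  Sum = 48.09 mg/L·hr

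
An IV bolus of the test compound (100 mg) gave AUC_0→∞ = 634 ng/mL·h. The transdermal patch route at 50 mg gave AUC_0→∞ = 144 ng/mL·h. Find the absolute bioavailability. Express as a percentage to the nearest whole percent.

F = 45%

F = (AUC_ev / D_ev) / (AUC_iv / D_iv)
  = (144/50) / (634/100)
  = 2.88 / 6.34 = 0.4543
  = 45.43%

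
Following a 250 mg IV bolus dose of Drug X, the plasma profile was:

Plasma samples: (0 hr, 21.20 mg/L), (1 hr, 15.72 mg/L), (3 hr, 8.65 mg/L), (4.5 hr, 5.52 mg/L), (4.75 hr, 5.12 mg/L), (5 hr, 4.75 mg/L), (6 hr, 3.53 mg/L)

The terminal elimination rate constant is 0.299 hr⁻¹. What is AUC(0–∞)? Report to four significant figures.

AUC = 71.97 mg/L·hr

Trapezoidal AUC_0→6:
  [0→1]: (21.20+15.72)/2 × 1 = 18.46
  [1→3]: (15.72+8.65)/2 × 2 = 24.37
  [3→4.5]: (8.65+5.52)/2 × 1.5 = 10.6275
  [4.5→4.75]: (5.52+5.12)/2 × 0.25 = 1.33
  [4.75→5]: (5.12+4.75)/2 × 0.25 = 1.23375
  [5→6]: (4.75+3.53)/2 × 1 = 4.14
  Sum = 60.16125 mg/L·hr
Extrapolated tail: C_last / k_e = 3.53 / 0.299 = 11.806
AUC_0→∞ = 60.16125 + 11.806 = 71.96725 mg/L·hr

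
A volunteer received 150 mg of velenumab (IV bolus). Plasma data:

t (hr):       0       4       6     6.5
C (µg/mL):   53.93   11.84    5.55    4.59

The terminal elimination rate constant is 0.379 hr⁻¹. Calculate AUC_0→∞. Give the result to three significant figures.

AUC = 164 µg/mL·hr

Trapezoidal AUC_0→6.5:
  [0→4]: (53.93+11.84)/2 × 4 = 131.54
  [4→6]: (11.84+5.55)/2 × 2 = 17.39
  [6→6.5]: (5.55+4.59)/2 × 0.5 = 2.535
  Sum = 151.465 µg/mL·hr
Extrapolated tail: C_last / k_e = 4.59 / 0.379 = 12.111
AUC_0→∞ = 151.465 + 12.111 = 163.576 µg/mL·hr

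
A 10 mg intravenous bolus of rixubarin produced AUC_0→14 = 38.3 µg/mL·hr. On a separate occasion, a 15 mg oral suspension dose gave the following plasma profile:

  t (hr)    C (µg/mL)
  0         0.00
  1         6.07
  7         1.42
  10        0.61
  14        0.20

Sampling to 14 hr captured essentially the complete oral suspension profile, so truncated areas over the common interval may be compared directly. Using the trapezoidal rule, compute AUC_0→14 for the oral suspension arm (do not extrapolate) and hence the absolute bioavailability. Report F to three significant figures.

Trapezoidal AUC_0→14 (oral suspension):
  [0→1]: (0.00+6.07)/2 × 1 = 3.035
  [1→7]: (6.07+1.42)/2 × 6 = 22.47
  [7→10]: (1.42+0.61)/2 × 3 = 3.045
  [10→14]: (0.61+0.20)/2 × 4 = 1.62
  Sum = 30.17 µg/mL·hr
F = (AUC_ev/D_ev)/(AUC_iv/D_iv) = (30.17/15)/(38.3/10) = 2.01133/3.83 = 0.5252

F = 0.525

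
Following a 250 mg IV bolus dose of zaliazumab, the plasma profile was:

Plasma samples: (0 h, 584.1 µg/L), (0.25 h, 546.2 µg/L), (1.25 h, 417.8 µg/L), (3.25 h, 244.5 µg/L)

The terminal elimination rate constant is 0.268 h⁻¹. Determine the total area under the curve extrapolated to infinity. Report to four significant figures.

Trapezoidal AUC_0→3.25:
  [0→0.25]: (584.1+546.2)/2 × 0.25 = 141.2875
  [0.25→1.25]: (546.2+417.8)/2 × 1 = 482.0
  [1.25→3.25]: (417.8+244.5)/2 × 2 = 662.3
  Sum = 1285.5875 µg/L·h
Extrapolated tail: C_last / k_e = 244.5 / 0.268 = 912.313
AUC_0→∞ = 1285.5875 + 912.313 = 2197.9005 µg/L·h

AUC = 2198 µg/L·h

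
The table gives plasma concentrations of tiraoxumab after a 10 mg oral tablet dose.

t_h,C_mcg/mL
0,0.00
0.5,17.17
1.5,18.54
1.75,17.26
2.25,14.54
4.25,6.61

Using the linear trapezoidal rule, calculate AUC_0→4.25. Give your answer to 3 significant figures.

AUC = 55.7 mcg/mL·h

Trapezoidal AUC_0→4.25:
  [0→0.5]: (0.00+17.17)/2 × 0.5 = 4.2925
  [0.5→1.5]: (17.17+18.54)/2 × 1 = 17.855
  [1.5→1.75]: (18.54+17.26)/2 × 0.25 = 4.475
  [1.75→2.25]: (17.26+14.54)/2 × 0.5 = 7.95
  [2.25→4.25]: (14.54+6.61)/2 × 2 = 21.15
  Sum = 55.7225 mcg/mL·h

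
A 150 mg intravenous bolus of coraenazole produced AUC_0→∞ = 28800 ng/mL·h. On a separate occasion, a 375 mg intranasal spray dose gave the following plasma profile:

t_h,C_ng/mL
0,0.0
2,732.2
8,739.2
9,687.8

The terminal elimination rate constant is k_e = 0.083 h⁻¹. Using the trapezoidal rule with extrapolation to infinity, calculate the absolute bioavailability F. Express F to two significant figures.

Trapezoidal AUC_0→9 (intranasal spray):
  [0→2]: (0.0+732.2)/2 × 2 = 732.2
  [2→8]: (732.2+739.2)/2 × 6 = 4414.2
  [8→9]: (739.2+687.8)/2 × 1 = 713.5
  Sum = 5859.9 ng/mL·h
Tail: C_last/k_e = 687.8/0.083 = 8286.747
AUC_0→∞ (intranasal spray) = 5859.9 + 8286.747 = 14146.647 ng/mL·h
F = (AUC_ev/D_ev)/(AUC_iv/D_iv) = (14146.647/375)/(28800/150) = 37.724392/192 = 0.1965

F = 0.20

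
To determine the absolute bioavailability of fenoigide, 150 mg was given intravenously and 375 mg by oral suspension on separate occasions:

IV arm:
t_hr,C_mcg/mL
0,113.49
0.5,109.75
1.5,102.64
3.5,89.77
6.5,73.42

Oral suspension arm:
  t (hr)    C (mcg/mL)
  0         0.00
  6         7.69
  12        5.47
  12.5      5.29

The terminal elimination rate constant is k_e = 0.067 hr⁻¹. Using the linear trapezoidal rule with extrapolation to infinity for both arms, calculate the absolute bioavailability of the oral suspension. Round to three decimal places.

F = 0.034

Trapezoidal AUC_0→6.5 (IV):
  [0→0.5]: (113.49+109.75)/2 × 0.5 = 55.81
  [0.5→1.5]: (109.75+102.64)/2 × 1 = 106.195
  [1.5→3.5]: (102.64+89.77)/2 × 2 = 192.41
  [3.5→6.5]: (89.77+73.42)/2 × 3 = 244.785
  Sum = 599.2 mcg/mL·hr
IV tail: 73.42/0.067 = 1095.821; AUC_iv,0→∞ = 599.2 + 1095.821 = 1695.021 mcg/mL·hr
Trapezoidal AUC_0→12.5 (oral suspension):
  [0→6]: (0.00+7.69)/2 × 6 = 23.07
  [6→12]: (7.69+5.47)/2 × 6 = 39.48
  [12→12.5]: (5.47+5.29)/2 × 0.5 = 2.69
  Sum = 65.24 mcg/mL·hr
oral suspension tail: 5.29/0.067 = 78.955; AUC_ev,0→∞ = 65.24 + 78.955 = 144.195 mcg/mL·hr
F = (AUC_ev/D_ev)/(AUC_iv/D_iv) = (144.195/375)/(1695.021/150) = 0.38452/11.30014 = 0.0340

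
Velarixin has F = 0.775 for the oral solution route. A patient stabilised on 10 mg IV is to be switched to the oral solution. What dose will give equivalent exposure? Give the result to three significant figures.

For equal systemic exposure: F × D_ev = D_iv
D_ev = D_iv / F = 10 / 0.775 = 12.9032 mg

D_oral = 12.9 mg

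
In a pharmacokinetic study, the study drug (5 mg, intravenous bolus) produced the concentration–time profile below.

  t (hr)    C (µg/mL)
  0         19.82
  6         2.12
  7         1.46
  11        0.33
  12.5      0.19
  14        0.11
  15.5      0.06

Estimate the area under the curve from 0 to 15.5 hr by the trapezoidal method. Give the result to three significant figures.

AUC = 71.9 µg/mL·hr

Trapezoidal AUC_0→15.5:
  [0→6]: (19.82+2.12)/2 × 6 = 65.82
  [6→7]: (2.12+1.46)/2 × 1 = 1.79
  [7→11]: (1.46+0.33)/2 × 4 = 3.58
  [11→12.5]: (0.33+0.19)/2 × 1.5 = 0.39
  [12.5→14]: (0.19+0.11)/2 × 1.5 = 0.225
  [14→15.5]: (0.11+0.06)/2 × 1.5 = 0.1275
  Sum = 71.9325 µg/mL·hr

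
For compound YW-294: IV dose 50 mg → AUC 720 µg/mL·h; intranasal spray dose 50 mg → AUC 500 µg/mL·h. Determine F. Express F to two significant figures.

F = 0.69

F = (AUC_ev / D_ev) / (AUC_iv / D_iv)
  = (500/50) / (720/50)
  = 10 / 14.4 = 0.6944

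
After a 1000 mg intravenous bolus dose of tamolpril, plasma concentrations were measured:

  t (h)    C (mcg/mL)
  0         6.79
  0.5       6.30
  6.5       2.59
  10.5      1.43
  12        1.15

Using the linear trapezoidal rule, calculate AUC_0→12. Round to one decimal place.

AUC = 39.9 mcg/mL·h

Trapezoidal AUC_0→12:
  [0→0.5]: (6.79+6.30)/2 × 0.5 = 3.2725
  [0.5→6.5]: (6.30+2.59)/2 × 6 = 26.67
  [6.5→10.5]: (2.59+1.43)/2 × 4 = 8.04
  [10.5→12]: (1.43+1.15)/2 × 1.5 = 1.935
  Sum = 39.9175 mcg/mL·h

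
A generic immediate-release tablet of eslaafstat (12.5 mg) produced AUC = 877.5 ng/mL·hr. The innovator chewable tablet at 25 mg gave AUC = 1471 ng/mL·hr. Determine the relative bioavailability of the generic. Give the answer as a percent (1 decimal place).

F_rel = 119.3%

F_rel = (AUC_test/D_test) / (AUC_ref/D_ref)
      = (877.5/12.5) / (1471/25)
      = 70.2 / 58.84 = 1.1931 = 119.31%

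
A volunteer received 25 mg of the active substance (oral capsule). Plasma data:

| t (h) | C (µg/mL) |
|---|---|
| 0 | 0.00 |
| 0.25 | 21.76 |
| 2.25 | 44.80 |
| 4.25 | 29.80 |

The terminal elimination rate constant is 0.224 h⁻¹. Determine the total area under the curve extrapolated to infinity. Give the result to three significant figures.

AUC = 277 µg/mL·h

Trapezoidal AUC_0→4.25:
  [0→0.25]: (0.00+21.76)/2 × 0.25 = 2.72
  [0.25→2.25]: (21.76+44.80)/2 × 2 = 66.56
  [2.25→4.25]: (44.80+29.80)/2 × 2 = 74.6
  Sum = 143.88 µg/mL·h
Extrapolated tail: C_last / k_e = 29.80 / 0.224 = 133.036
AUC_0→∞ = 143.88 + 133.036 = 276.916 µg/mL·h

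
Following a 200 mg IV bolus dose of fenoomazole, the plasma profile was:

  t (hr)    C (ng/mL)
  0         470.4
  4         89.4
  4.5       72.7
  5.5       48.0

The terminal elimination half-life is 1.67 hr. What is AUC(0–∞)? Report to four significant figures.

AUC = 1336 ng/mL·hr

Trapezoidal AUC_0→5.5:
  [0→4]: (470.4+89.4)/2 × 4 = 1119.6
  [4→4.5]: (89.4+72.7)/2 × 0.5 = 40.525
  [4.5→5.5]: (72.7+48.0)/2 × 1 = 60.35
  Sum = 1220.475 ng/mL·hr
k_e = ln2 / t½ = 0.693147 / 1.67 = 0.4151 hr^-1
Extrapolated tail: C_last / k_e = 48.0 / 0.4151 = 115.635
AUC_0→∞ = 1220.475 + 115.635 = 1336.11 ng/mL·hr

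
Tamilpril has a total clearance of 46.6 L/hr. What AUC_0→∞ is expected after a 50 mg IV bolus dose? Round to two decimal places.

AUC = 1.07 mg/L·hr

AUC_0→∞ = Dose_iv / CL
        = 50 / 46.6 = 1.07296 mg/L·hr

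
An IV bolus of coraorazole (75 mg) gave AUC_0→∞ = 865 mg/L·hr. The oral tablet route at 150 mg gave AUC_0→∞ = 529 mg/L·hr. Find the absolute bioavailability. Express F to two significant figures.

F = (AUC_ev / D_ev) / (AUC_iv / D_iv)
  = (529/150) / (865/75)
  = 3.52667 / 11.5333 = 0.3058

F = 0.31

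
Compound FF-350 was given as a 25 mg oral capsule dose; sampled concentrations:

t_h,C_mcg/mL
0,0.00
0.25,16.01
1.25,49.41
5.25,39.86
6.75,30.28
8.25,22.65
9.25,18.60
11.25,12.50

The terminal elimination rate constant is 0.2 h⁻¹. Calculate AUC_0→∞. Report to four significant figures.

Trapezoidal AUC_0→11.25:
  [0→0.25]: (0.00+16.01)/2 × 0.25 = 2.00125
  [0.25→1.25]: (16.01+49.41)/2 × 1 = 32.71
  [1.25→5.25]: (49.41+39.86)/2 × 4 = 178.54
  [5.25→6.75]: (39.86+30.28)/2 × 1.5 = 52.605
  [6.75→8.25]: (30.28+22.65)/2 × 1.5 = 39.6975
  [8.25→9.25]: (22.65+18.60)/2 × 1 = 20.625
  [9.25→11.25]: (18.60+12.50)/2 × 2 = 31.1
  Sum = 357.27875 mcg/mL·h
Extrapolated tail: C_last / k_e = 12.50 / 0.2 = 62.500
AUC_0→∞ = 357.27875 + 62.500 = 419.77875 mcg/mL·h

AUC = 419.8 mcg/mL·h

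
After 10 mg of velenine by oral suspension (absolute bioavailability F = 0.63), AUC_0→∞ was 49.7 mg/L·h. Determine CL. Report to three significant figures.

CL = 0.127 L/h

CL = F × Dose / AUC_0→∞
   = 0.63 × 10 / 49.7 = 0.126761 L/h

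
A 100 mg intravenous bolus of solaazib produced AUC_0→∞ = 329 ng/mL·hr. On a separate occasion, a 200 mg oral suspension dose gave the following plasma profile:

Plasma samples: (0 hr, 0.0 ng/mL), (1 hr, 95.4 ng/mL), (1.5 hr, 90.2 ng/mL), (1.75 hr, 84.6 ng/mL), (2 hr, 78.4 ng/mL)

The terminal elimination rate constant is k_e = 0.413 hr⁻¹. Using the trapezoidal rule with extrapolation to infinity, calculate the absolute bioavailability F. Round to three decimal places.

F = 0.496

Trapezoidal AUC_0→2 (oral suspension):
  [0→1]: (0.0+95.4)/2 × 1 = 47.7
  [1→1.5]: (95.4+90.2)/2 × 0.5 = 46.4
  [1.5→1.75]: (90.2+84.6)/2 × 0.25 = 21.85
  [1.75→2]: (84.6+78.4)/2 × 0.25 = 20.375
  Sum = 136.325 ng/mL·hr
Tail: C_last/k_e = 78.4/0.413 = 189.831
AUC_0→∞ (oral suspension) = 136.325 + 189.831 = 326.156 ng/mL·hr
F = (AUC_ev/D_ev)/(AUC_iv/D_iv) = (326.156/200)/(329/100) = 1.63078/3.29 = 0.4957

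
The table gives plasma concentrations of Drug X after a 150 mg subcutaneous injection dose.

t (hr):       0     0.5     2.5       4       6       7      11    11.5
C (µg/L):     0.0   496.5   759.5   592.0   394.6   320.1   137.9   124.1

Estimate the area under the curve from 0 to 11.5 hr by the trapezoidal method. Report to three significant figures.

AUC = 4720 µg/L·hr

Trapezoidal AUC_0→11.5:
  [0→0.5]: (0.0+496.5)/2 × 0.5 = 124.125
  [0.5→2.5]: (496.5+759.5)/2 × 2 = 1256.0
  [2.5→4]: (759.5+592.0)/2 × 1.5 = 1013.625
  [4→6]: (592.0+394.6)/2 × 2 = 986.6
  [6→7]: (394.6+320.1)/2 × 1 = 357.35
  [7→11]: (320.1+137.9)/2 × 4 = 916.0
  [11→11.5]: (137.9+124.1)/2 × 0.5 = 65.5
  Sum = 4719.2 µg/L·hr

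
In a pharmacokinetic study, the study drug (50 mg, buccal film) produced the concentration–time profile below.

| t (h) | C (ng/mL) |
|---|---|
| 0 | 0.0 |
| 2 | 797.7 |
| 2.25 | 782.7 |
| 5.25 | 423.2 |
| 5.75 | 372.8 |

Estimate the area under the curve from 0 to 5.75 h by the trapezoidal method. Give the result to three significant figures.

Trapezoidal AUC_0→5.75:
  [0→2]: (0.0+797.7)/2 × 2 = 797.7
  [2→2.25]: (797.7+782.7)/2 × 0.25 = 197.55
  [2.25→5.25]: (782.7+423.2)/2 × 3 = 1808.85
  [5.25→5.75]: (423.2+372.8)/2 × 0.5 = 199.0
  Sum = 3003.1 ng/mL·h

AUC = 3000 ng/mL·h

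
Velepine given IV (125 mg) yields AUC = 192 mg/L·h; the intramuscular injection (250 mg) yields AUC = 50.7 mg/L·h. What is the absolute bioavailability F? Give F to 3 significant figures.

F = (AUC_ev / D_ev) / (AUC_iv / D_iv)
  = (50.7/250) / (192/125)
  = 0.2028 / 1.536 = 0.1320

F = 0.132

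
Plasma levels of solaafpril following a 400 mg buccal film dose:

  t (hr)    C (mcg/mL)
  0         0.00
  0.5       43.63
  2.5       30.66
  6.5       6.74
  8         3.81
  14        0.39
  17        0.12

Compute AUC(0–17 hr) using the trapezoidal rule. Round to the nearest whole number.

Trapezoidal AUC_0→17:
  [0→0.5]: (0.00+43.63)/2 × 0.5 = 10.9075
  [0.5→2.5]: (43.63+30.66)/2 × 2 = 74.29
  [2.5→6.5]: (30.66+6.74)/2 × 4 = 74.8
  [6.5→8]: (6.74+3.81)/2 × 1.5 = 7.9125
  [8→14]: (3.81+0.39)/2 × 6 = 12.6
  [14→17]: (0.39+0.12)/2 × 3 = 0.765
  Sum = 181.275 mcg/mL·hr

AUC = 181 mcg/mL·hr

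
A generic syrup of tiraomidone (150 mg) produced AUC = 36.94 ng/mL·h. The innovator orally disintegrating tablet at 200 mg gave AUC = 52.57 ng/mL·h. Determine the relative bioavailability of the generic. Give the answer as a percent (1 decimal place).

F_rel = 93.7%

F_rel = (AUC_test/D_test) / (AUC_ref/D_ref)
      = (36.94/150) / (52.57/200)
      = 0.246267 / 0.26285 = 0.9369 = 93.69%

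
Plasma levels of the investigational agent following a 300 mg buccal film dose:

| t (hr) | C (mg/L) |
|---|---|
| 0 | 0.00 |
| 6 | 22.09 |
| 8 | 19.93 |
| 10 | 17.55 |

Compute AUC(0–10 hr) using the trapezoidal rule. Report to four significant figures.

AUC = 145.8 mg/L·hr

Trapezoidal AUC_0→10:
  [0→6]: (0.00+22.09)/2 × 6 = 66.27
  [6→8]: (22.09+19.93)/2 × 2 = 42.02
  [8→10]: (19.93+17.55)/2 × 2 = 37.48
  Sum = 145.77 mg/L·hr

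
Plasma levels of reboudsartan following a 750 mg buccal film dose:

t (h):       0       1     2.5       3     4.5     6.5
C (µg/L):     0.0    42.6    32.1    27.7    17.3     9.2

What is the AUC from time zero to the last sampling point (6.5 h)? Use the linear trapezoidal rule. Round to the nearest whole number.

Trapezoidal AUC_0→6.5:
  [0→1]: (0.0+42.6)/2 × 1 = 21.3
  [1→2.5]: (42.6+32.1)/2 × 1.5 = 56.025
  [2.5→3]: (32.1+27.7)/2 × 0.5 = 14.95
  [3→4.5]: (27.7+17.3)/2 × 1.5 = 33.75
  [4.5→6.5]: (17.3+9.2)/2 × 2 = 26.5
  Sum = 152.525 µg/L·h

AUC = 153 µg/L·h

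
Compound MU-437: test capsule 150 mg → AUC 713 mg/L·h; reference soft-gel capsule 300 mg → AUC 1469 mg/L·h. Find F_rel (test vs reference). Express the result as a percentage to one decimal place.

F_rel = (AUC_test/D_test) / (AUC_ref/D_ref)
      = (713/150) / (1469/300)
      = 4.75333 / 4.89667 = 0.9707 = 97.07%

F_rel = 97.1%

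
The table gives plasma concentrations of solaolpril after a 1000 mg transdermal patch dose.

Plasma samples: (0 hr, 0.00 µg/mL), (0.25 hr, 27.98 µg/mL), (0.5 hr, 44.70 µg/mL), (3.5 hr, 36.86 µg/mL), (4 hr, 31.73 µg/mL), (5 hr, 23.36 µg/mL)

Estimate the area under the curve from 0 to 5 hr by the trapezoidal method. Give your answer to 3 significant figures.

AUC = 180 µg/mL·hr

Trapezoidal AUC_0→5:
  [0→0.25]: (0.00+27.98)/2 × 0.25 = 3.4975
  [0.25→0.5]: (27.98+44.70)/2 × 0.25 = 9.085
  [0.5→3.5]: (44.70+36.86)/2 × 3 = 122.34
  [3.5→4]: (36.86+31.73)/2 × 0.5 = 17.1475
  [4→5]: (31.73+23.36)/2 × 1 = 27.545
  Sum = 179.615 µg/mL·hr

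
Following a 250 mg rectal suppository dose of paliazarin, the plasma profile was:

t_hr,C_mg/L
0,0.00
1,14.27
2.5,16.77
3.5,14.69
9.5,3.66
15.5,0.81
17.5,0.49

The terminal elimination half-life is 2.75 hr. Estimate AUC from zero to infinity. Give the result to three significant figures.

AUC = 118 mg/L·hr

Trapezoidal AUC_0→17.5:
  [0→1]: (0.00+14.27)/2 × 1 = 7.135
  [1→2.5]: (14.27+16.77)/2 × 1.5 = 23.28
  [2.5→3.5]: (16.77+14.69)/2 × 1 = 15.73
  [3.5→9.5]: (14.69+3.66)/2 × 6 = 55.05
  [9.5→15.5]: (3.66+0.81)/2 × 6 = 13.41
  [15.5→17.5]: (0.81+0.49)/2 × 2 = 1.3
  Sum = 115.905 mg/L·hr
k_e = ln2 / t½ = 0.693147 / 2.75 = 0.2521 hr^-1
Extrapolated tail: C_last / k_e = 0.49 / 0.2521 = 1.944
AUC_0→∞ = 115.905 + 1.944 = 117.849 mg/L·hr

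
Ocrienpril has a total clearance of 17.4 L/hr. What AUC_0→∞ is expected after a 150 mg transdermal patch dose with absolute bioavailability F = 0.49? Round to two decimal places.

AUC_0→∞ = F × Dose / CL
        = 0.49 × 150 / 17.4 = 4.22414 mg/L·hr

AUC = 4.22 mg/L·hr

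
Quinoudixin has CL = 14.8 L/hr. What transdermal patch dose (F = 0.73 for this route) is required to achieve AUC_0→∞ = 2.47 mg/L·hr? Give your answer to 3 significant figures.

Dose = 50.1 mg

Dose = CL × AUC_0→∞ / F
     = 14.8 × 2.47 / 0.73 = 50.0767 mg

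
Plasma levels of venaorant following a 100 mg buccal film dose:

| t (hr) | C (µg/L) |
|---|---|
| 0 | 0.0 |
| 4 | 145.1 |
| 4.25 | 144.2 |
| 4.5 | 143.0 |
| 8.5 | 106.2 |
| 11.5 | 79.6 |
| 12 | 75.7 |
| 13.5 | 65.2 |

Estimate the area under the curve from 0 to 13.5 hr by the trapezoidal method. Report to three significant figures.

Trapezoidal AUC_0→13.5:
  [0→4]: (0.0+145.1)/2 × 4 = 290.2
  [4→4.25]: (145.1+144.2)/2 × 0.25 = 36.1625
  [4.25→4.5]: (144.2+143.0)/2 × 0.25 = 35.9
  [4.5→8.5]: (143.0+106.2)/2 × 4 = 498.4
  [8.5→11.5]: (106.2+79.6)/2 × 3 = 278.7
  [11.5→12]: (79.6+75.7)/2 × 0.5 = 38.825
  [12→13.5]: (75.7+65.2)/2 × 1.5 = 105.675
  Sum = 1283.8625 µg/L·hr

AUC = 1280 µg/L·hr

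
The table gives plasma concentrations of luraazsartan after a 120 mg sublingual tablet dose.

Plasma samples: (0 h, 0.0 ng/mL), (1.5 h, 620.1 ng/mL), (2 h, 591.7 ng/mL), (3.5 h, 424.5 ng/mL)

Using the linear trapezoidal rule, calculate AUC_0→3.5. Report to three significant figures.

Trapezoidal AUC_0→3.5:
  [0→1.5]: (0.0+620.1)/2 × 1.5 = 465.075
  [1.5→2]: (620.1+591.7)/2 × 0.5 = 302.95
  [2→3.5]: (591.7+424.5)/2 × 1.5 = 762.15
  Sum = 1530.175 ng/mL·h

AUC = 1530 ng/mL·h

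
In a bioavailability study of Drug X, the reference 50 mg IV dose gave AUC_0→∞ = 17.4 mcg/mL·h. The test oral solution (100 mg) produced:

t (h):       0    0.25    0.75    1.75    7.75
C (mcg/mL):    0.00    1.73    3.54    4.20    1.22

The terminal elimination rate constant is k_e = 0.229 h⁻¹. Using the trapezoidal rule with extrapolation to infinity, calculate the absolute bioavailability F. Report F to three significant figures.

Trapezoidal AUC_0→7.75 (oral solution):
  [0→0.25]: (0.00+1.73)/2 × 0.25 = 0.21625
  [0.25→0.75]: (1.73+3.54)/2 × 0.5 = 1.3175
  [0.75→1.75]: (3.54+4.20)/2 × 1 = 3.87
  [1.75→7.75]: (4.20+1.22)/2 × 6 = 16.26
  Sum = 21.66375 mcg/mL·h
Tail: C_last/k_e = 1.22/0.229 = 5.328
AUC_0→∞ (oral solution) = 21.66375 + 5.328 = 26.99175 mcg/mL·h
F = (AUC_ev/D_ev)/(AUC_iv/D_iv) = (26.99175/100)/(17.4/50) = 0.2699175/0.348 = 0.7756

F = 0.776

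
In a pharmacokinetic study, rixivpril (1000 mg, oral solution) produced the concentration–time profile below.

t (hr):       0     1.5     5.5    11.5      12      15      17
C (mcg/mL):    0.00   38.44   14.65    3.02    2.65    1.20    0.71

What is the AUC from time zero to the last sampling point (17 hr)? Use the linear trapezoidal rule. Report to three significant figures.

Trapezoidal AUC_0→17:
  [0→1.5]: (0.00+38.44)/2 × 1.5 = 28.83
  [1.5→5.5]: (38.44+14.65)/2 × 4 = 106.18
  [5.5→11.5]: (14.65+3.02)/2 × 6 = 53.01
  [11.5→12]: (3.02+2.65)/2 × 0.5 = 1.4175
  [12→15]: (2.65+1.20)/2 × 3 = 5.775
  [15→17]: (1.20+0.71)/2 × 2 = 1.91
  Sum = 197.1225 mcg/mL·hr

AUC = 197 mcg/mL·hr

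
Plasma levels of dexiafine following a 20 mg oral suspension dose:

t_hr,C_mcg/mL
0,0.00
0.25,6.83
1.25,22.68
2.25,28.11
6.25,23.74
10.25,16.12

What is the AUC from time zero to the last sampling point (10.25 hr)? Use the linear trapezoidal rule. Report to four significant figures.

AUC = 224.4 mcg/mL·hr

Trapezoidal AUC_0→10.25:
  [0→0.25]: (0.00+6.83)/2 × 0.25 = 0.85375
  [0.25→1.25]: (6.83+22.68)/2 × 1 = 14.755
  [1.25→2.25]: (22.68+28.11)/2 × 1 = 25.395
  [2.25→6.25]: (28.11+23.74)/2 × 4 = 103.7
  [6.25→10.25]: (23.74+16.12)/2 × 4 = 79.72
  Sum = 224.42375 mcg/mL·hr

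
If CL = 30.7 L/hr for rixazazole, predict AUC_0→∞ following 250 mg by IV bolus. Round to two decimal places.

AUC = 8.14 mg/L·hr

AUC_0→∞ = Dose_iv / CL
        = 250 / 30.7 = 8.14332 mg/L·hr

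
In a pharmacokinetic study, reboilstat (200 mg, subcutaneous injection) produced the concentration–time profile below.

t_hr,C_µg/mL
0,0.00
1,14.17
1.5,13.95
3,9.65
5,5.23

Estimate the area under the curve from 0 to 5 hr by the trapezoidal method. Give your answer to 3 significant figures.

AUC = 46.7 µg/mL·hr

Trapezoidal AUC_0→5:
  [0→1]: (0.00+14.17)/2 × 1 = 7.085
  [1→1.5]: (14.17+13.95)/2 × 0.5 = 7.03
  [1.5→3]: (13.95+9.65)/2 × 1.5 = 17.7
  [3→5]: (9.65+5.23)/2 × 2 = 14.88
  Sum = 46.695 µg/mL·hr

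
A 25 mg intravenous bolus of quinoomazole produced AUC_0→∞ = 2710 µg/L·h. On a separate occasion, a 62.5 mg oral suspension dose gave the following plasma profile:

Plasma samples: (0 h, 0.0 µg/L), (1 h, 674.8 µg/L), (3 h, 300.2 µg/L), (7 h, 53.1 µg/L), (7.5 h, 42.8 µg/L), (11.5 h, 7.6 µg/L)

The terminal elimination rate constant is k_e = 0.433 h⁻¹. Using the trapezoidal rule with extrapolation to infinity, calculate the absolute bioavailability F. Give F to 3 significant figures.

F = 0.319

Trapezoidal AUC_0→11.5 (oral suspension):
  [0→1]: (0.0+674.8)/2 × 1 = 337.4
  [1→3]: (674.8+300.2)/2 × 2 = 975.0
  [3→7]: (300.2+53.1)/2 × 4 = 706.6
  [7→7.5]: (53.1+42.8)/2 × 0.5 = 23.975
  [7.5→11.5]: (42.8+7.6)/2 × 4 = 100.8
  Sum = 2143.775 µg/L·h
Tail: C_last/k_e = 7.6/0.433 = 17.552
AUC_0→∞ (oral suspension) = 2143.775 + 17.552 = 2161.327 µg/L·h
F = (AUC_ev/D_ev)/(AUC_iv/D_iv) = (2161.327/62.5)/(2710/25) = 34.581232/108.4 = 0.3190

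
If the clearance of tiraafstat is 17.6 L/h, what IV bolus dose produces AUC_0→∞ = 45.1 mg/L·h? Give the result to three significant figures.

Dose = 794 mg

Dose_iv = CL × AUC_0→∞
     = 17.6 × 45.1 = 793.76 mg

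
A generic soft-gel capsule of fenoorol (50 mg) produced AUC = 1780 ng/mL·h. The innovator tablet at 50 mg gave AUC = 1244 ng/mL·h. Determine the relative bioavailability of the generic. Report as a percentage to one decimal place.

F_rel = 143.1%

F_rel = (AUC_test/D_test) / (AUC_ref/D_ref)
      = (1780/50) / (1244/50)
      = 35.6 / 24.88 = 1.4309 = 143.09%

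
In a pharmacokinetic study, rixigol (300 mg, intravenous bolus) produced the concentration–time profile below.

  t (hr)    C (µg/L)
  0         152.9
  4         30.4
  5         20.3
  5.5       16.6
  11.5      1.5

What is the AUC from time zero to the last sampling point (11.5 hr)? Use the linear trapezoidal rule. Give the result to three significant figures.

AUC = 455 µg/L·hr

Trapezoidal AUC_0→11.5:
  [0→4]: (152.9+30.4)/2 × 4 = 366.6
  [4→5]: (30.4+20.3)/2 × 1 = 25.35
  [5→5.5]: (20.3+16.6)/2 × 0.5 = 9.225
  [5.5→11.5]: (16.6+1.5)/2 × 6 = 54.3
  Sum = 455.475 µg/L·hr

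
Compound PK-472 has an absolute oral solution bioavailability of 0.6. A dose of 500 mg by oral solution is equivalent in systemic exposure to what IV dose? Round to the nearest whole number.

D_iv = 300 mg

Systemic exposure from an extravascular dose = F × D_ev, so the equivalent IV dose is F × D_ev.
D_iv = F × D_ev = 0.6 × 500 = 300 mg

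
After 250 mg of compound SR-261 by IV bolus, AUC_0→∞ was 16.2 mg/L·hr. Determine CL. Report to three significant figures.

CL = 15.4 L/hr

CL = Dose_iv / AUC_0→∞
   = 250 / 16.2 = 15.4321 L/hr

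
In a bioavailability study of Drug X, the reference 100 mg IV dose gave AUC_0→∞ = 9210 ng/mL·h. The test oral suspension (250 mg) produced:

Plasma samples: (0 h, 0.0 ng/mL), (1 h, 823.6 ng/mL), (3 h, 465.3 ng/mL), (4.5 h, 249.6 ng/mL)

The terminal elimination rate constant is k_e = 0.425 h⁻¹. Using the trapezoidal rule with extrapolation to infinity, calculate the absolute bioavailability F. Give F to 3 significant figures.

Trapezoidal AUC_0→4.5 (oral suspension):
  [0→1]: (0.0+823.6)/2 × 1 = 411.8
  [1→3]: (823.6+465.3)/2 × 2 = 1288.9
  [3→4.5]: (465.3+249.6)/2 × 1.5 = 536.175
  Sum = 2236.875 ng/mL·h
Tail: C_last/k_e = 249.6/0.425 = 587.294
AUC_0→∞ (oral suspension) = 2236.875 + 587.294 = 2824.169 ng/mL·h
F = (AUC_ev/D_ev)/(AUC_iv/D_iv) = (2824.169/250)/(9210/100) = 11.296676/92.1 = 0.1227

F = 0.123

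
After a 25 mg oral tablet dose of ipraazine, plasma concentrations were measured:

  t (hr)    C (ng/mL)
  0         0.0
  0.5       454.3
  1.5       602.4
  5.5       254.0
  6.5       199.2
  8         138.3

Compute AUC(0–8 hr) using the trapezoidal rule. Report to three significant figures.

Trapezoidal AUC_0→8:
  [0→0.5]: (0.0+454.3)/2 × 0.5 = 113.575
  [0.5→1.5]: (454.3+602.4)/2 × 1 = 528.35
  [1.5→5.5]: (602.4+254.0)/2 × 4 = 1712.8
  [5.5→6.5]: (254.0+199.2)/2 × 1 = 226.6
  [6.5→8]: (199.2+138.3)/2 × 1.5 = 253.125
  Sum = 2834.45 ng/mL·hr

AUC = 2830 ng/mL·hr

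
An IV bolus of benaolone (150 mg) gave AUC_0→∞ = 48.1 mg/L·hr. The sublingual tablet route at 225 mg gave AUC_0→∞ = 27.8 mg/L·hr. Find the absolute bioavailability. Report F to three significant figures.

F = (AUC_ev / D_ev) / (AUC_iv / D_iv)
  = (27.8/225) / (48.1/150)
  = 0.123556 / 0.320667 = 0.3853

F = 0.385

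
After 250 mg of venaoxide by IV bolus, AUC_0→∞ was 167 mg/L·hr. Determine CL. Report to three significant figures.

CL = 1.50 L/hr

CL = Dose_iv / AUC_0→∞
   = 250 / 167 = 1.49701 L/hr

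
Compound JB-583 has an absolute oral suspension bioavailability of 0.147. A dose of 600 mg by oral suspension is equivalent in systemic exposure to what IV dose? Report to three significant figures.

D_iv = 88.2 mg

Systemic exposure from an extravascular dose = F × D_ev, so the equivalent IV dose is F × D_ev.
D_iv = F × D_ev = 0.147 × 600 = 88.2 mg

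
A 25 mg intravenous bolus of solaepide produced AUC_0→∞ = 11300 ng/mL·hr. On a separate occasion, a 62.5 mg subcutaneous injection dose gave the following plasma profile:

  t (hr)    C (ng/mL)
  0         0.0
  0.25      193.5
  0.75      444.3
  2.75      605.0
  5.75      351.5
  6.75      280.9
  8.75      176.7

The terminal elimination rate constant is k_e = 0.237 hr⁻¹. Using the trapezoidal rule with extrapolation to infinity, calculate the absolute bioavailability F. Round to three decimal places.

Trapezoidal AUC_0→8.75 (subcutaneous injection):
  [0→0.25]: (0.0+193.5)/2 × 0.25 = 24.1875
  [0.25→0.75]: (193.5+444.3)/2 × 0.5 = 159.45
  [0.75→2.75]: (444.3+605.0)/2 × 2 = 1049.3
  [2.75→5.75]: (605.0+351.5)/2 × 3 = 1434.75
  [5.75→6.75]: (351.5+280.9)/2 × 1 = 316.2
  [6.75→8.75]: (280.9+176.7)/2 × 2 = 457.6
  Sum = 3441.4875 ng/mL·hr
Tail: C_last/k_e = 176.7/0.237 = 745.570
AUC_0→∞ (subcutaneous injection) = 3441.4875 + 745.570 = 4187.0575 ng/mL·hr
F = (AUC_ev/D_ev)/(AUC_iv/D_iv) = (4187.0575/62.5)/(11300/25) = 66.99292/452 = 0.1482

F = 0.148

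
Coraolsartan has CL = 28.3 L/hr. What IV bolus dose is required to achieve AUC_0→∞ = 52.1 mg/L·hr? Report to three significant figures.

Dose = 1470 mg

Dose_iv = CL × AUC_0→∞
     = 28.3 × 52.1 = 1474.43 mg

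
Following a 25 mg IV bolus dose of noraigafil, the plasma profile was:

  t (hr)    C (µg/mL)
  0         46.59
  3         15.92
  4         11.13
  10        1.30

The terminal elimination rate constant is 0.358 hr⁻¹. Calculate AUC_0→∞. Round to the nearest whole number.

AUC = 148 µg/mL·hr

Trapezoidal AUC_0→10:
  [0→3]: (46.59+15.92)/2 × 3 = 93.765
  [3→4]: (15.92+11.13)/2 × 1 = 13.525
  [4→10]: (11.13+1.30)/2 × 6 = 37.29
  Sum = 144.58 µg/mL·hr
Extrapolated tail: C_last / k_e = 1.30 / 0.358 = 3.631
AUC_0→∞ = 144.58 + 3.631 = 148.211 µg/mL·hr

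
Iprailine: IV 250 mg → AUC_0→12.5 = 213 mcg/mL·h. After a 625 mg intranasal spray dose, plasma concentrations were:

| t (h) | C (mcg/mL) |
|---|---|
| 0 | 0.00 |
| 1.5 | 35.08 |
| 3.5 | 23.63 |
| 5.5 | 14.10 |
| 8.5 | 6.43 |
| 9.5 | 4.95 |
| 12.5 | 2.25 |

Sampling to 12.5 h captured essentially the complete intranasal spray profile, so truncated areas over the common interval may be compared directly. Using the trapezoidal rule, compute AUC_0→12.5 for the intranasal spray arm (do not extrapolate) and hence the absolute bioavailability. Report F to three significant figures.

Trapezoidal AUC_0→12.5 (intranasal spray):
  [0→1.5]: (0.00+35.08)/2 × 1.5 = 26.31
  [1.5→3.5]: (35.08+23.63)/2 × 2 = 58.71
  [3.5→5.5]: (23.63+14.10)/2 × 2 = 37.73
  [5.5→8.5]: (14.10+6.43)/2 × 3 = 30.795
  [8.5→9.5]: (6.43+4.95)/2 × 1 = 5.69
  [9.5→12.5]: (4.95+2.25)/2 × 3 = 10.8
  Sum = 170.035 mcg/mL·h
F = (AUC_ev/D_ev)/(AUC_iv/D_iv) = (170.035/625)/(213/250) = 0.272056/0.852 = 0.3193

F = 0.319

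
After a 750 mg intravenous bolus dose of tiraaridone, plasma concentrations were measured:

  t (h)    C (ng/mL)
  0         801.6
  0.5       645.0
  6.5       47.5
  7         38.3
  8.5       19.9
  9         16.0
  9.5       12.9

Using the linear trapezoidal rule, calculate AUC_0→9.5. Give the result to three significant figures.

AUC = 2520 ng/mL·h

Trapezoidal AUC_0→9.5:
  [0→0.5]: (801.6+645.0)/2 × 0.5 = 361.65
  [0.5→6.5]: (645.0+47.5)/2 × 6 = 2077.5
  [6.5→7]: (47.5+38.3)/2 × 0.5 = 21.45
  [7→8.5]: (38.3+19.9)/2 × 1.5 = 43.65
  [8.5→9]: (19.9+16.0)/2 × 0.5 = 8.975
  [9→9.5]: (16.0+12.9)/2 × 0.5 = 7.225
  Sum = 2520.45 ng/mL·h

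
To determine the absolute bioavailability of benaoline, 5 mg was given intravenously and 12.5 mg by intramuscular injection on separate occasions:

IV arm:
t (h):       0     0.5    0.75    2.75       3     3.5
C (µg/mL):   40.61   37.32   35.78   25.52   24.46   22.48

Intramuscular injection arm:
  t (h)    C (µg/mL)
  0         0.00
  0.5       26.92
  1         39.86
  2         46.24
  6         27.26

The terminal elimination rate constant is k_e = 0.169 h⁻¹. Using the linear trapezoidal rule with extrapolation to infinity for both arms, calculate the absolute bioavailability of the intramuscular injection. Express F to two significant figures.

F = 0.62

Trapezoidal AUC_0→3.5 (IV):
  [0→0.5]: (40.61+37.32)/2 × 0.5 = 19.4825
  [0.5→0.75]: (37.32+35.78)/2 × 0.25 = 9.1375
  [0.75→2.75]: (35.78+25.52)/2 × 2 = 61.3
  [2.75→3]: (25.52+24.46)/2 × 0.25 = 6.2475
  [3→3.5]: (24.46+22.48)/2 × 0.5 = 11.735
  Sum = 107.9025 µg/mL·h
IV tail: 22.48/0.169 = 133.018; AUC_iv,0→∞ = 107.9025 + 133.018 = 240.9205 µg/mL·h
Trapezoidal AUC_0→6 (intramuscular injection):
  [0→0.5]: (0.00+26.92)/2 × 0.5 = 6.73
  [0.5→1]: (26.92+39.86)/2 × 0.5 = 16.695
  [1→2]: (39.86+46.24)/2 × 1 = 43.05
  [2→6]: (46.24+27.26)/2 × 4 = 147.0
  Sum = 213.475 µg/mL·h
intramuscular injection tail: 27.26/0.169 = 161.302; AUC_ev,0→∞ = 213.475 + 161.302 = 374.777 µg/mL·h
F = (AUC_ev/D_ev)/(AUC_iv/D_iv) = (374.777/12.5)/(240.9205/5) = 29.98216/48.1841 = 0.6222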